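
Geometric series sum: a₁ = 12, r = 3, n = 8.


Sₙ = 12×(3^8 - 1)/(3 - 1)
= 12×(6561 - 1)/2
= 12×6560/2
= 39360

S_8 = 39360


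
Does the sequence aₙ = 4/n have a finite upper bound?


a₁ = 4, a₂ = 4/2, a₃ = 4/3, ...
0 < aₙ ≤ 4 for all n ≥ 1
Lower bound: 0, Upper bound: 4
The sequence IS bounded

Bounded (0 < aₙ ≤ 4)


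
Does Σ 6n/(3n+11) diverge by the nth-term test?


lim(n→∞) 6n/(3n+11) = 6/3 = 2  (divide numerator and denominator by n)
lim aₙ = 2 ≠ 0 → series DIVERGES

Diverges (lim aₙ = 2 ≠ 0)


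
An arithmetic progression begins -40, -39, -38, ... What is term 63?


aₙ = a₁ + (n-1)d
= -40 + (63-1)×1
= -40 + 62
= 22

a_63 = 22


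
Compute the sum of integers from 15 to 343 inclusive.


Σₖ₌15^343 k = Σₖ₌₁^343 k − Σₖ₌₁^14 k
= 343·344/2 − 14·15/2
= 58996 − 105 = 58891

Σk = 58891


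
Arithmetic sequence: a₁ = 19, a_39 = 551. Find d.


d = (aₙ - a₁)/(n-1)
= (551 - 19)/(39-1)
= 532/38 = 14

d = 14


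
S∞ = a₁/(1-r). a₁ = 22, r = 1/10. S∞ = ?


S∞ = a₁/(1-r) = 22/(1 - 1/10)
= 22/(9/10)
= 220/9

S∞ = 220/9


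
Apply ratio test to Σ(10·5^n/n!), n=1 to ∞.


aₙ = 10·5^n/n!
a_{n+1}/aₙ = 5^(n+1)/(n+1)! × n!/5^n  (constant 10 cancels)
= 5/(n+1)
L = lim(n→∞) 5/(n+1) = 0
L < 1 → series CONVERGES

Converges (ratio test: L = 0 < 1)


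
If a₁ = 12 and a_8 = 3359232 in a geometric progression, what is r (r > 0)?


r^(n-1) = aₙ/a₁
r^7 = 3359232/12 = 279936
r = 279936^(1/7)
= 6

r = 6


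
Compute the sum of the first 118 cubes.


n(n+1)/2 = 118×119/2 = 7021
Σk³ = 7021² = 49294441

Σk³ = 49294441


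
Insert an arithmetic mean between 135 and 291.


AM = (135 + 291)/2 = 426/2 = 213

AM = 213


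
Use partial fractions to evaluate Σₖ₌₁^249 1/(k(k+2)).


1/(k(k+2)) = (1/2)·(1/k - 1/(k+2)) (partial fractions)
Telescoping: Σ = (1/2)·(1 + 1/2 - 1/250 - 1/251) = 23406/31375

Sum = 23406/31375


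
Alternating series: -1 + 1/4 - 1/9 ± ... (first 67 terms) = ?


S = -1 + 1/4 - 1/9 + 1/16 - 1/25 + 1/36 - 1/49 + 1/64 ± ...
= -0.8226
(Full series converges to -π²/12 ≈ -0.8225)

S_67 = -0.8226


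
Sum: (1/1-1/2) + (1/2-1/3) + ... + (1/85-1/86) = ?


Telescoping: adjacent terms cancel.
= 1/1 - 1/86
= 1 - 1/86 = 85/86

Sum = 85/86


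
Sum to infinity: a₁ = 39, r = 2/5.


S∞ = a₁/(1-r) = 39/(1 - 2/5)
= 39/(3/5)
= 65

S∞ = 65


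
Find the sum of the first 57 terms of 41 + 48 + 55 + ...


aₙ = 41 + (57-1)×7 = 433
Sₙ = n(a₁+aₙ)/2 = 57×(41+433)/2
= 57×474/2 = 13509

S_57 = 13509


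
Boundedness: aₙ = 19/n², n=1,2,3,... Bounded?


a₁ = 19, a₂ = 19/4, a₃ = 19/9, ...
0 < aₙ ≤ 19 for all n ≥ 1
The sequence IS bounded

Bounded (0 < aₙ ≤ 19)


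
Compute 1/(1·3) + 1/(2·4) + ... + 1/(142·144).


1/(k(k+2)) = (1/2)·(1/k - 1/(k+2)) (partial fractions)
Telescoping: Σ = (1/2)·(1 + 1/2 - 1/143 - 1/144) = 30601/41184

Sum = 30601/41184


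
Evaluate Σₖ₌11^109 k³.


Σₖ₌11^109 k³ = [109·110/2]² − [10·11/2]²
= 35940025 − 3025 = 35937000

Σk³ = 35937000


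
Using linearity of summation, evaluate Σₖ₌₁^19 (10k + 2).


Σ(10k+2) = 10·Σk + 2·n
= 10·190 + 2·19
= 1900 + 38 = 1938

Σ = 1938


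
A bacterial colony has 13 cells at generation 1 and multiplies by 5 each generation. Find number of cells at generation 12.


aₙ = a₁·r^(n-1)
= 13×5^11
= 13×48828125
= 634765625

a_12 = 634765625


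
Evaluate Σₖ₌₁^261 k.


n(n+1)/2 = 261×262/2 = 68382/2 = 34191

Σk = 34191


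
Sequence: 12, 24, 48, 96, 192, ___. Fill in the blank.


Pattern: geometric (r=2)
Terms: 12, 24, 48, 96, 192
Next term = 384

Next term = 384


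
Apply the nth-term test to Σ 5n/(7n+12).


lim(n→∞) 5n/(7n+12) = 5/7 = 5/7  (divide numerator and denominator by n)
lim aₙ = 5/7 ≠ 0 → series DIVERGES

Diverges (lim aₙ = 5/7 ≠ 0)


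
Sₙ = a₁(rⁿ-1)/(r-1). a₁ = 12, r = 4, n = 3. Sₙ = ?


Sₙ = 12×(4^3 - 1)/(4 - 1)
= 12×(64 - 1)/3
= 12×63/3
= 252

S_3 = 252


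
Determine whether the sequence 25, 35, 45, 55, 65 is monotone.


Differences: 10, 10, 10, 10
All differences > 0 → strictly INCREASING

Monotonically increasing


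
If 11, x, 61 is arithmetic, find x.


AM = (11 + 61)/2 = 72/2 = 36

AM = 36


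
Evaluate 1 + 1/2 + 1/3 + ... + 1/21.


H_21 = 1/1 + 1/2 + 1/3 + ... + 1/21
= 18858053/5173168
≈ 3.6454

H_21 = 18858053/5173168 ≈ 3.6454


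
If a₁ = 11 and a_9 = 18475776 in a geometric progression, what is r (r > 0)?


r^(n-1) = aₙ/a₁
r^8 = 18475776/11 = 1679616
r = 1679616^(1/8)
= ±6; taking r > 0 gives r = 6

r = 6


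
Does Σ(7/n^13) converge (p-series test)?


p-series test: Σ c/n^p converges if p > 1, diverges if p ≤ 1 (constant c > 0 doesn't affect convergence).
p = 13
13 > 1 → CONVERGES

Converges (p = 13 > 1)


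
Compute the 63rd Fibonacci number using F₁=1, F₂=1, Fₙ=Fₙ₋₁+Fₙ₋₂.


Fibonacci sequence: 1, 1, 2, 3, 5, 8, 13, 21, 34, 55, 89, ...
F(63) = 6557470319842

F(63) = 6557470319842


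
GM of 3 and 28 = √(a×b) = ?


GM = √(3×28) = √84 = 9.1652

GM = 9.1652


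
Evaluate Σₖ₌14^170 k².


Σₖ₌14^170 k² = Σₖ₌₁^170 k² − Σₖ₌₁^13 k²
= 170·171·341/6 − 13·14·27/6
= 1652145 − 819 = 1651326

Σk² = 1651326


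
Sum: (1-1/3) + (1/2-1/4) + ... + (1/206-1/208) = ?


Telescoping with gap 2: two head and two tail terms survive.
= (1 + 1/2) - (1/207 + 1/208)
= 3/2 - 1/207 - 1/208 = 64169/43056

Sum = 64169/43056


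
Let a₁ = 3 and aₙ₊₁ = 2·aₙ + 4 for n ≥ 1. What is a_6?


Computing step by step:
a_1 = 3
a_2 = 10
a_3 = 24
a_4 = 52
a_5 = 108
a_6 = 220


a_6 = 220


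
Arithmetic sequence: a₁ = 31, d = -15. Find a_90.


aₙ = a₁ + (n-1)d
= 31 + (90-1)×-15
= 31 - 1335
= -1304

a_90 = -1304


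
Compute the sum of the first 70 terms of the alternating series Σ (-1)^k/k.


S = -1 + 1/2 - 1/3 + 1/4 - 1/5 + 1/6 - 1/7 + 1/8 ± ...
= -0.6861
(Full series converges to -ln(2) ≈ -0.6931)

S_70 = -0.6861


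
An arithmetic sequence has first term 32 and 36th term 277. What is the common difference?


d = (aₙ - a₁)/(n-1)
= (277 - 32)/(36-1)
= 245/35 = 7

d = 7


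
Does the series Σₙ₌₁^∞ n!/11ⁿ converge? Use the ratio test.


aₙ = n!/11^n
a_{n+1}/aₙ = (n+1)!/11^(n+1) × 11^n/n!
= (n+1)/11
L = lim(n→∞) (n+1)/11 = ∞
L > 1 → series DIVERGES

Diverges (ratio test: L = ∞ > 1)


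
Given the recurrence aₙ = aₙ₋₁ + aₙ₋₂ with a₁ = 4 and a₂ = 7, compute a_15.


Computing iteratively: 4, 7, 11, 18, 29, 47, 76, 123, 199, 322, 521, 843, ...
a_15 = 3571

a_15 = 3571


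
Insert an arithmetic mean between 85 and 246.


AM = (85 + 246)/2 = 331/2 = 165.5

AM = 165.5


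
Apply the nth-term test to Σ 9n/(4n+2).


lim(n→∞) 9n/(4n+2) = 9/4 = 9/4  (divide numerator and denominator by n)
lim aₙ = 9/4 ≠ 0 → series DIVERGES

Diverges (lim aₙ = 9/4 ≠ 0)


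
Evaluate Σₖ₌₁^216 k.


n(n+1)/2 = 216×217/2 = 46872/2 = 23436

Σk = 23436


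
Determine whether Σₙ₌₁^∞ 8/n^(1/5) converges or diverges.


p-series test: Σ c/n^p converges if p > 1, diverges if p ≤ 1 (constant c > 0 doesn't affect convergence).
p = 1/5
1/5 ≤ 1 → DIVERGES

Diverges (p = 1/5 ≤ 1)


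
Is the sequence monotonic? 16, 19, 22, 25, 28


Differences: 3, 3, 3, 3
All differences > 0 → strictly INCREASING

Monotonically increasing


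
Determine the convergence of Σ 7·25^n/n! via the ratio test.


aₙ = 7·25^n/n!
a_{n+1}/aₙ = 25^(n+1)/(n+1)! × n!/25^n  (constant 7 cancels)
= 25/(n+1)
L = lim(n→∞) 25/(n+1) = 0
L < 1 → series CONVERGES

Converges (ratio test: L = 0 < 1)


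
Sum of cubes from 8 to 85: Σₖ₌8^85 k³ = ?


Σₖ₌8^85 k³ = [85·86/2]² − [7·8/2]²
= 13359025 − 784 = 13358241

Σk³ = 13358241


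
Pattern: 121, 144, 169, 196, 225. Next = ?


Pattern: perfect squares: n²
Terms: 121, 144, 169, 196, 225
Next term = 256

Next term = 256


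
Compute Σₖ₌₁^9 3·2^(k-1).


Sₙ = 3×(2^9 - 1)/(2 - 1)
= 3×(512 - 1)/1
= 3×511/1
= 1533

S_9 = 1533


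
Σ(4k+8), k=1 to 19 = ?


Σ(4k+8) = 4·Σk + 8·n
= 4·190 + 8·19
= 760 + 152 = 912

Σ = 912


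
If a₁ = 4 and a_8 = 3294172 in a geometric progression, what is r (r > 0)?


r^(n-1) = aₙ/a₁
r^7 = 3294172/4 = 823543
r = 823543^(1/7)
= 7

r = 7


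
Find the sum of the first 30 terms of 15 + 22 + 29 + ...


aₙ = 15 + (30-1)×7 = 218
Sₙ = n(a₁+aₙ)/2 = 30×(15+218)/2
= 30×233/2 = 3495

S_30 = 3495


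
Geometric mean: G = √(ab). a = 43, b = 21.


GM = √(43×21) = √903 = 30.05

GM = 30.05


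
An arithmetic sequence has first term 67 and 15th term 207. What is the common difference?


d = (aₙ - a₁)/(n-1)
= (207 - 67)/(15-1)
= 140/14 = 10

d = 10


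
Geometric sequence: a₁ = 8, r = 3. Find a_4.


aₙ = a₁·r^(n-1)
= 8×3^3
= 8×27
= 216

a_4 = 216


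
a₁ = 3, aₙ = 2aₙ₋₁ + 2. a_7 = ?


Computing step by step:
a_1 = 3
a_2 = 8
a_3 = 18
a_4 = 38
a_5 = 78
a_6 = 158
a_7 = 318


a_7 = 318


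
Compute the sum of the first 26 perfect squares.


n = 26
n(n+1)(2n+1)/6 = 26×27×53/6
= 37206/6 = 6201

Σk² = 6201


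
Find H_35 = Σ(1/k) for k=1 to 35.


H_35 = 1/1 + 1/2 + 1/3 + ... + 1/35
= 54437269998109/13127595717600
≈ 4.1468

H_35 = 54437269998109/13127595717600 ≈ 4.1468


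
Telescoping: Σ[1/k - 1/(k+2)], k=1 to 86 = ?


Telescoping with gap 2: two head and two tail terms survive.
= (1 + 1/2) - (1/87 + 1/88)
= 3/2 - 1/87 - 1/88 = 11309/7656

Sum = 11309/7656


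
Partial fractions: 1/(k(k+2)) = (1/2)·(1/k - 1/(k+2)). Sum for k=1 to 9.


1/(k(k+2)) = (1/2)·(1/k - 1/(k+2)) (partial fractions)
Telescoping: Σ = (1/2)·(1 + 1/2 - 1/10 - 1/11) = 36/55

Sum = 36/55


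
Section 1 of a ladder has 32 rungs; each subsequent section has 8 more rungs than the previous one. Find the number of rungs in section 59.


aₙ = a₁ + (n-1)d
= 32 + (59-1)×8
= 32 + 464
= 496

a_59 = 496


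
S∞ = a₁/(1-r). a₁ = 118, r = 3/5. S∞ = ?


S∞ = a₁/(1-r) = 118/(1 - 3/5)
= 118/(2/5)
= 295

S∞ = 295


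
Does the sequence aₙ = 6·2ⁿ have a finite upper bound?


aₙ = 6·2ⁿ → as n→∞, aₙ→∞ (since base 2 > 1)
No finite upper bound exists
The sequence is UNBOUNDED

Unbounded (aₙ → ∞ as n → ∞)


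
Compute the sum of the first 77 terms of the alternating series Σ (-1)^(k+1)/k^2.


S = 1 - 1/4 + 1/9 - 1/16 + 1/25 - 1/36 + 1/49 - 1/64 ± ...
= 0.8226
(Full series converges to +π²/12 ≈ +0.8225)

S_77 = 0.8226


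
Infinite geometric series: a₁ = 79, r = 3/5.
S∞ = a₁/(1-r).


S∞ = a₁/(1-r) = 79/(1 - 3/5)
= 79/(2/5)
= 395/2

S∞ = 395/2


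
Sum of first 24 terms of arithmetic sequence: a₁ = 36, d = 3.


aₙ = 36 + (24-1)×3 = 105
Sₙ = n(a₁+aₙ)/2 = 24×(36+105)/2
= 24×141/2 = 1692

S_24 = 1692


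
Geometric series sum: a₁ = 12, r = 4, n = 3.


Sₙ = 12×(4^3 - 1)/(4 - 1)
= 12×(64 - 1)/3
= 12×63/3
= 252

S_3 = 252


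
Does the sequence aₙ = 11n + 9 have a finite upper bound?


aₙ = 11n + 9 → as n→∞, aₙ→∞
No finite upper bound exists
The sequence is UNBOUNDED

Unbounded (aₙ → ∞ as n → ∞)


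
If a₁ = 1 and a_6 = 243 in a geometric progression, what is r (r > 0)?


r^(n-1) = aₙ/a₁
r^5 = 243/1 = 243
r = 243^(1/5)
= 3

r = 3


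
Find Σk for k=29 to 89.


Σₖ₌29^89 k = Σₖ₌₁^89 k − Σₖ₌₁^28 k
= 89·90/2 − 28·29/2
= 4005 − 406 = 3599

Σk = 3599


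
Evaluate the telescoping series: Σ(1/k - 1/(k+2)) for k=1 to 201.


Telescoping with gap 2: two head and two tail terms survive.
= (1 + 1/2) - (1/202 + 1/203)
= 3/2 - 1/202 - 1/203 = 30552/20503

Sum = 30552/20503


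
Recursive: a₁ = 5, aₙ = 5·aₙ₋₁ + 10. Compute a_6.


Computing step by step:
a_1 = 5
a_2 = 35
a_3 = 185
a_4 = 935
a_5 = 4685
a_6 = 23435


a_6 = 23435


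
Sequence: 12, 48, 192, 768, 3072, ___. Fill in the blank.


Pattern: geometric (r=4)
Terms: 12, 48, 192, 768, 3072
Next term = 12288

Next term = 12288


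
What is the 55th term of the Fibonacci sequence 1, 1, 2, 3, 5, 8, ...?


Fibonacci sequence: 1, 1, 2, 3, 5, 8, 13, 21, 34, 55, 89, ...
F(55) = 139583862445

F(55) = 139583862445


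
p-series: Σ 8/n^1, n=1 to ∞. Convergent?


p-series test: Σ c/n^p converges if p > 1, diverges if p ≤ 1 (constant c > 0 doesn't affect convergence).
p = 1
1 ≤ 1 → DIVERGES

Diverges (p = 1 ≤ 1)


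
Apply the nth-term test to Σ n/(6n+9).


lim(n→∞) n/(6n+9) = 1/6 = 1/6  (divide numerator and denominator by n)
lim aₙ = 1/6 ≠ 0 → series DIVERGES

Diverges (lim aₙ = 1/6 ≠ 0)


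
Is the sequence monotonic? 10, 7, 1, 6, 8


Differences: -3, -6, 5, 2
Difference at position 3 is +5 (> 0) but position 1 is -3 (< 0) — sequence both rises and falls
→ NOT monotonic

Not monotonic


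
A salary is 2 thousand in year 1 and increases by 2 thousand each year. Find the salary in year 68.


aₙ = a₁ + (n-1)d
= 2 + (68-1)×2
= 2 + 134
= 136

a_68 = 136


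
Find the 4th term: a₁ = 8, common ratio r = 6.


aₙ = a₁·r^(n-1)
= 8×6^3
= 8×216
= 1728

a_4 = 1728


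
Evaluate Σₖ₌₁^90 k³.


n(n+1)/2 = 90×91/2 = 4095
Σk³ = 4095² = 16769025

Σk³ = 16769025


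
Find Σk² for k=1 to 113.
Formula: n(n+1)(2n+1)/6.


n = 113
n(n+1)(2n+1)/6 = 113×114×227/6
= 2924214/6 = 487369

Σk² = 487369


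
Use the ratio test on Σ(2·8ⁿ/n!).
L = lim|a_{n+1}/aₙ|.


aₙ = 2·8^n/n!
a_{n+1}/aₙ = 8^(n+1)/(n+1)! × n!/8^n  (constant 2 cancels)
= 8/(n+1)
L = lim(n→∞) 8/(n+1) = 0
L < 1 → series CONVERGES

Converges (ratio test: L = 0 < 1)


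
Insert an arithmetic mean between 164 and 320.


AM = (164 + 320)/2 = 484/2 = 242

AM = 242


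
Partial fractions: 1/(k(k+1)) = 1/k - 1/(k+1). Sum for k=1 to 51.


1/(k(k+1)) = 1/k - 1/(k+1) (partial fractions)
Telescoping: Σ = 1 - 1/52 = 51/52

Sum = 51/52


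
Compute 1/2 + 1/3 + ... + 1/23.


Σₖ₌2^23 1/k = 1/2 + 1/3 + 1/4 + ... + 1/23
= 325333835/118982864
≈ 2.7343

Sum = 325333835/118982864 ≈ 2.7343


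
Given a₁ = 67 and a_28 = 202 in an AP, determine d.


d = (aₙ - a₁)/(n-1)
= (202 - 67)/(28-1)
= 135/27 = 5

d = 5


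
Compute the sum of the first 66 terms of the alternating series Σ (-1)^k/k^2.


S = -1 + 1/4 - 1/9 + 1/16 - 1/25 + 1/36 - 1/49 + 1/64 ± ...
= -0.8224
(Full series converges to -π²/12 ≈ -0.8225)

S_66 = -0.8224


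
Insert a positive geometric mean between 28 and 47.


GM = √(28×47) = √1316 = 36.2767

GM = 36.2767


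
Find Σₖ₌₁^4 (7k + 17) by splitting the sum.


Σ(7k+17) = 7·Σk + 17·n
= 7·10 + 17·4
= 70 + 68 = 138

Σ = 138


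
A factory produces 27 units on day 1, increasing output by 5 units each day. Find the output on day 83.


aₙ = a₁ + (n-1)d
= 27 + (83-1)×5
= 27 + 410
= 437

a_83 = 437


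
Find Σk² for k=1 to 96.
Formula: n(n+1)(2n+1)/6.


n = 96
n(n+1)(2n+1)/6 = 96×97×193/6
= 1797216/6 = 299536

Σk² = 299536


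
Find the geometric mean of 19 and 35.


GM = √(19×35) = √665 = 25.7876

GM = 25.7876


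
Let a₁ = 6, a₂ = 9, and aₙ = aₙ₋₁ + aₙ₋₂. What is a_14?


Computing iteratively: 6, 9, 15, 24, 39, 63, 102, 165, 267, 432, 699, 1131, ...
a_14 = 2961

a_14 = 2961


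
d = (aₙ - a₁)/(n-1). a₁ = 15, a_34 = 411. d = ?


d = (aₙ - a₁)/(n-1)
= (411 - 15)/(34-1)
= 396/33 = 12

d = 12


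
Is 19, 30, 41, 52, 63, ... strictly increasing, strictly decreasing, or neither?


Differences: 11, 11, 11, 11
All differences > 0 → strictly INCREASING

Monotonically increasing


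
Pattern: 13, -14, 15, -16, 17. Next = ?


Pattern: alternating sign, magnitude arithmetic (d=1)
Terms: 13, -14, 15, -16, 17
Next term = -18

Next term = -18


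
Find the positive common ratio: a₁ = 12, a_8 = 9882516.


r^(n-1) = aₙ/a₁
r^7 = 9882516/12 = 823543
r = 823543^(1/7)
= 7

r = 7


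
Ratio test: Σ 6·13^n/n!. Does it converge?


aₙ = 6·13^n/n!
a_{n+1}/aₙ = 13^(n+1)/(n+1)! × n!/13^n  (constant 6 cancels)
= 13/(n+1)
L = lim(n→∞) 13/(n+1) = 0
L < 1 → series CONVERGES

Converges (ratio test: L = 0 < 1)


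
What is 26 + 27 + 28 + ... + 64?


Σₖ₌26^64 k = Σₖ₌₁^64 k − Σₖ₌₁^25 k
= 64·65/2 − 25·26/2
= 2080 − 325 = 1755

Σk = 1755


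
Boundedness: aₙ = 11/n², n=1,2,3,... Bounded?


a₁ = 11, a₂ = 11/4, a₃ = 11/9, ...
0 < aₙ ≤ 11 for all n ≥ 1
The sequence IS bounded

Bounded (0 < aₙ ≤ 11)


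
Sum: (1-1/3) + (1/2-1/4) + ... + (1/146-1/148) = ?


Telescoping with gap 2: two head and two tail terms survive.
= (1 + 1/2) - (1/147 + 1/148)
= 3/2 - 1/147 - 1/148 = 32339/21756

Sum = 32339/21756


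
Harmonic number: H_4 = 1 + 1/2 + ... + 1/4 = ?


H_4 = 1/1 + 1/2 + 1/3 + 1/4
= 25/12
≈ 2.0833

H_4 = 25/12 ≈ 2.0833


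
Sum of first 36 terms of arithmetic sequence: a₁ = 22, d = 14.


aₙ = 22 + (36-1)×14 = 512
Sₙ = n(a₁+aₙ)/2 = 36×(22+512)/2
= 36×534/2 = 9612

S_36 = 9612


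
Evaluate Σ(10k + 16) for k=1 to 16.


Σ(10k+16) = 10·Σk + 16·n
= 10·136 + 16·16
= 1360 + 256 = 1616

Σ = 1616


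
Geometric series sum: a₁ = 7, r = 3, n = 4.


Sₙ = 7×(3^4 - 1)/(3 - 1)
= 7×(81 - 1)/2
= 7×80/2
= 280

S_4 = 280


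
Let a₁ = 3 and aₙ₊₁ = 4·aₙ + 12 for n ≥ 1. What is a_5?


Computing step by step:
a_1 = 3
a_2 = 24
a_3 = 108
a_4 = 444
a_5 = 1788


a_5 = 1788


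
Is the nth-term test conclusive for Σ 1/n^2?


lim(n→∞) 1/n^2 = 0
lim aₙ = 0 → nth-term test is INCONCLUSIVE
(Need other tests; this is actually a convergent p-series with p=2 > 1)

Inconclusive (lim aₙ = 0; need another test)


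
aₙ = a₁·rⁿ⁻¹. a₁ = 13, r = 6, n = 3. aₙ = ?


aₙ = a₁·r^(n-1)
= 13×6^2
= 13×36
= 468

a_3 = 468


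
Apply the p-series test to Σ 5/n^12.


p-series test: Σ c/n^p converges if p > 1, diverges if p ≤ 1 (constant c > 0 doesn't affect convergence).
p = 12
12 > 1 → CONVERGES

Converges (p = 12 > 1)


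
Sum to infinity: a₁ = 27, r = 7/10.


S∞ = a₁/(1-r) = 27/(1 - 7/10)
= 27/(3/10)
= 90

S∞ = 90


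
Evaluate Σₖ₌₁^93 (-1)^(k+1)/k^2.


S = 1 - 1/4 + 1/9 - 1/16 + 1/25 - 1/36 + 1/49 - 1/64 ± ...
= 0.8225
(Full series converges to +π²/12 ≈ +0.8225)

S_93 = 0.8225


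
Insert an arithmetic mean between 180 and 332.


AM = (180 + 332)/2 = 512/2 = 256

AM = 256


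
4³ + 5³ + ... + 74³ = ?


Σₖ₌4^74 k³ = [74·75/2]² − [3·4/2]²
= 7700625 − 36 = 7700589

Σk³ = 7700589


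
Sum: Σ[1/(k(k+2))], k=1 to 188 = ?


1/(k(k+2)) = (1/2)·(1/k - 1/(k+2)) (partial fractions)
Telescoping: Σ = (1/2)·(1 + 1/2 - 1/189 - 1/190) = 26743/35910

Sum = 26743/35910


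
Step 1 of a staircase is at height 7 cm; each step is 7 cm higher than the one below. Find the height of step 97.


aₙ = a₁ + (n-1)d
= 7 + (97-1)×7
= 7 + 672
= 679

a_97 = 679


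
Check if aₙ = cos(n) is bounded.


For all n, -1 ≤ cos(n) ≤ 1, so -1 ≤ cos(n) ≤ 1
Lower bound: -1, Upper bound: 1
The sequence IS bounded

Bounded (-1 ≤ aₙ ≤ 1)


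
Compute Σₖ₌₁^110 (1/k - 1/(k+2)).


Telescoping with gap 2: two head and two tail terms survive.
= (1 + 1/2) - (1/111 + 1/112)
= 3/2 - 1/111 - 1/112 = 18425/12432

Sum = 18425/12432


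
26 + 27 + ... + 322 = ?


Σₖ₌26^322 k = Σₖ₌₁^322 k − Σₖ₌₁^25 k
= 322·323/2 − 25·26/2
= 52003 − 325 = 51678

Σk = 51678


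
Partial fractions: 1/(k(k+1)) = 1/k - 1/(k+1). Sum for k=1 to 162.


1/(k(k+1)) = 1/k - 1/(k+1) (partial fractions)
Telescoping: Σ = 1 - 1/163 = 162/163

Sum = 162/163


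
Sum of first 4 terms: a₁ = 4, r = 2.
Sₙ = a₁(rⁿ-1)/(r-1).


Sₙ = 4×(2^4 - 1)/(2 - 1)
= 4×(16 - 1)/1
= 4×15/1
= 60

S_4 = 60


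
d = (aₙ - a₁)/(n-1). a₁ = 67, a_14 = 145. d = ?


d = (aₙ - a₁)/(n-1)
= (145 - 67)/(14-1)
= 78/13 = 6

d = 6


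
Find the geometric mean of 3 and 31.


GM = √(3×31) = √93 = 9.6437

GM = 9.6437


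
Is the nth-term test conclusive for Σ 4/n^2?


lim(n→∞) 4/n^2 = 0
lim aₙ = 0 → nth-term test is INCONCLUSIVE
(Need other tests; this is actually a convergent p-series with p=2 > 1)

Inconclusive (lim aₙ = 0; need another test)


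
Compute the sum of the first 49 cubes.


n(n+1)/2 = 49×50/2 = 1225
Σk³ = 1225² = 1500625

Σk³ = 1500625


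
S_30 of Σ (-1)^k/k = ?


S = -1 + 1/2 - 1/3 + 1/4 - 1/5 + 1/6 - 1/7 + 1/8 ± ...
= -0.6768
(Full series converges to -ln(2) ≈ -0.6931)

S_30 = -0.6768


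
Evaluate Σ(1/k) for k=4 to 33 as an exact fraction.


Σₖ₌4^33 1/k = 1/4 + 1/5 + 1/6 + ... + 1/33
= 29608831262749/13127595717600
≈ 2.2555

Sum = 29608831262749/13127595717600 ≈ 2.2555


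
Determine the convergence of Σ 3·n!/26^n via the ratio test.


aₙ = 3·n!/26^n
a_{n+1}/aₙ = (n+1)!/26^(n+1) × 26^n/n!  (constant 3 cancels)
= (n+1)/26
L = lim(n→∞) (n+1)/26 = ∞
L > 1 → series DIVERGES

Diverges (ratio test: L = ∞ > 1)


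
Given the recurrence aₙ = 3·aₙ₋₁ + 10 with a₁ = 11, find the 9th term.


Computing step by step:
a_1 = 11
a_2 = 43
a_3 = 139
a_4 = 427
a_5 = 1291
a_6 = 3883
a_7 = 11659
a_8 = 34987
a_9 = 104971


a_9 = 104971


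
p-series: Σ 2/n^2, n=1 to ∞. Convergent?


p-series test: Σ c/n^p converges if p > 1, diverges if p ≤ 1 (constant c > 0 doesn't affect convergence).
p = 2
2 > 1 → CONVERGES

Converges (p = 2 > 1)


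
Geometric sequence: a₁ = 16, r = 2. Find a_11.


aₙ = a₁·r^(n-1)
= 16×2^10
= 16×1024
= 16384

a_11 = 16384


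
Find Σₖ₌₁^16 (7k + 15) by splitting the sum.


Σ(7k+15) = 7·Σk + 15·n
= 7·136 + 15·16
= 952 + 240 = 1192

Σ = 1192


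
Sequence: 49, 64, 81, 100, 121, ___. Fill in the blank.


Pattern: perfect squares: n²
Terms: 49, 64, 81, 100, 121
Next term = 144

Next term = 144


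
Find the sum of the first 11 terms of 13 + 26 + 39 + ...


aₙ = 13 + (11-1)×13 = 143
Sₙ = n(a₁+aₙ)/2 = 11×(13+143)/2
= 11×156/2 = 858

S_11 = 858


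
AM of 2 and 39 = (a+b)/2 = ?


AM = (2 + 39)/2 = 41/2 = 20.5

AM = 20.5


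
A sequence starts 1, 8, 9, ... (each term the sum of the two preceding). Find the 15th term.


Computing iteratively: 1, 8, 9, 17, 26, 43, 69, 112, 181, 293, 474, 767, ...
a_15 = 3249

a_15 = 3249


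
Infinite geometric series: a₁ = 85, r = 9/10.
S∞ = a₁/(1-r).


S∞ = a₁/(1-r) = 85/(1 - 9/10)
= 85/(1/10)
= 850

S∞ = 850


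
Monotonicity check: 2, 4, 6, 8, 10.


Differences: 2, 2, 2, 2
All differences > 0 → strictly INCREASING

Monotonically increasing


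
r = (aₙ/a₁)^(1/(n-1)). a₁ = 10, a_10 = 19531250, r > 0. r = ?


r^(n-1) = aₙ/a₁
r^9 = 19531250/10 = 1953125
r = 1953125^(1/9)
= 5

r = 5


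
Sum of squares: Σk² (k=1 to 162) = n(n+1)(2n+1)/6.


n = 162
n(n+1)(2n+1)/6 = 162×163×325/6
= 8581950/6 = 1430325

Σk² = 1430325


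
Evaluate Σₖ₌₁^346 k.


n(n+1)/2 = 346×347/2 = 120062/2 = 60031

Σk = 60031


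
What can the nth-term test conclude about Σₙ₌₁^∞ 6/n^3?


lim(n→∞) 6/n^3 = 0
lim aₙ = 0 → nth-term test is INCONCLUSIVE
(Need other tests; this is actually a convergent p-series with p=3 > 1)

Inconclusive (lim aₙ = 0; need another test)


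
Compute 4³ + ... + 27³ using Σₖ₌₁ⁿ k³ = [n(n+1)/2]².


Σₖ₌4^27 k³ = [27·28/2]² − [3·4/2]²
= 142884 − 36 = 142848

Σk³ = 142848


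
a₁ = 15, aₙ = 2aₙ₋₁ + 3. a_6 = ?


Computing step by step:
a_1 = 15
a_2 = 33
a_3 = 69
a_4 = 141
a_5 = 285
a_6 = 573


a_6 = 573


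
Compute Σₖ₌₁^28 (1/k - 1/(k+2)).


Telescoping with gap 2: two head and two tail terms survive.
= (1 + 1/2) - (1/29 + 1/30)
= 3/2 - 1/29 - 1/30 = 623/435

Sum = 623/435


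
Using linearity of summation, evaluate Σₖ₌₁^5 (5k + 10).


Σ(5k+10) = 5·Σk + 10·n
= 5·15 + 10·5
= 75 + 50 = 125

Σ = 125


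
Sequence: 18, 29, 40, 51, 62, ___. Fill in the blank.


Pattern: arithmetic (d=11)
Terms: 18, 29, 40, 51, 62
Next term = 73

Next term = 73


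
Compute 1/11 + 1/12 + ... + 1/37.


Σₖ₌11^37 1/k = 1/11 + 1/12 + 1/13 + ... + 1/37
= 88305332259139/69388720221600
≈ 1.2726

Sum = 88305332259139/69388720221600 ≈ 1.2726


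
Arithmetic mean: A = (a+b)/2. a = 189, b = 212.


AM = (189 + 212)/2 = 401/2 = 200.5

AM = 200.5


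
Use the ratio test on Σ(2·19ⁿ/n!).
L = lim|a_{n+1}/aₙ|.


aₙ = 2·19^n/n!
a_{n+1}/aₙ = 19^(n+1)/(n+1)! × n!/19^n  (constant 2 cancels)
= 19/(n+1)
L = lim(n→∞) 19/(n+1) = 0
L < 1 → series CONVERGES

Converges (ratio test: L = 0 < 1)


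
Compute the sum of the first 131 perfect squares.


n = 131
n(n+1)(2n+1)/6 = 131×132×263/6
= 4547796/6 = 757966

Σk² = 757966


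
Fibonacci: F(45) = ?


Fibonacci sequence: 1, 1, 2, 3, 5, 8, 13, 21, 34, 55, 89, ...
F(45) = 1134903170

F(45) = 1134903170


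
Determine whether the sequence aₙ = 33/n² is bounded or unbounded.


a₁ = 33, a₂ = 33/4, a₃ = 33/9, ...
0 < aₙ ≤ 33 for all n ≥ 1
The sequence IS bounded

Bounded (0 < aₙ ≤ 33)


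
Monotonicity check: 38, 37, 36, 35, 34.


Differences: -1, -1, -1, -1
All differences < 0 → strictly DECREASING

Monotonically decreasing


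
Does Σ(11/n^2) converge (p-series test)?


p-series test: Σ c/n^p converges if p > 1, diverges if p ≤ 1 (constant c > 0 doesn't affect convergence).
p = 2
2 > 1 → CONVERGES

Converges (p = 2 > 1)


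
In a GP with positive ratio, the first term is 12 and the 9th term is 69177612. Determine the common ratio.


r^(n-1) = aₙ/a₁
r^8 = 69177612/12 = 5764801
r = 5764801^(1/8)
= ±7; taking r > 0 gives r = 7

r = 7


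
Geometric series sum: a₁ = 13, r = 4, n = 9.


Sₙ = 13×(4^9 - 1)/(4 - 1)
= 13×(262144 - 1)/3
= 13×262143/3
= 1135953

S_9 = 1135953


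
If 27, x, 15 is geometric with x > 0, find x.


GM = √(27×15) = √405 = 20.1246

GM = 20.1246


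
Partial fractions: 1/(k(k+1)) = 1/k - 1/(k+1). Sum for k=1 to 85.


1/(k(k+1)) = 1/k - 1/(k+1) (partial fractions)
Telescoping: Σ = 1 - 1/86 = 85/86

Sum = 85/86


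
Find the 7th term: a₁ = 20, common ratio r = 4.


aₙ = a₁·r^(n-1)
= 20×4^6
= 20×4096
= 81920

a_7 = 81920


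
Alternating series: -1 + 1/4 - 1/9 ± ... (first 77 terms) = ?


S = -1 + 1/4 - 1/9 + 1/16 - 1/25 + 1/36 - 1/49 + 1/64 ± ...
= -0.8226
(Full series converges to -π²/12 ≈ -0.8225)

S_77 = -0.8226


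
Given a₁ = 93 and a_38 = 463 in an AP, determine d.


d = (aₙ - a₁)/(n-1)
= (463 - 93)/(38-1)
= 370/37 = 10

d = 10


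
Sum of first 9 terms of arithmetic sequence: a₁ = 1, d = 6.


aₙ = 1 + (9-1)×6 = 49
Sₙ = n(a₁+aₙ)/2 = 9×(1+49)/2
= 9×50/2 = 225

S_9 = 225


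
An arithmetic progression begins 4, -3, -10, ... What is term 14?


aₙ = a₁ + (n-1)d
= 4 + (14-1)×-7
= 4 - 91
= -87

a_14 = -87


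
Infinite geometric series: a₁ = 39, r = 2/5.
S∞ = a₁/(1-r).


S∞ = a₁/(1-r) = 39/(1 - 2/5)
= 39/(3/5)
= 65

S∞ = 65


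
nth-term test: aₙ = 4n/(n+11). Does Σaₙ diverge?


lim(n→∞) 4n/(n+11) = 4/1 = 4  (divide numerator and denominator by n)
lim aₙ = 4 ≠ 0 → series DIVERGES

Diverges (lim aₙ = 4 ≠ 0)


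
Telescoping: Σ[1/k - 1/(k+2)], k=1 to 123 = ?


Telescoping with gap 2: two head and two tail terms survive.
= (1 + 1/2) - (1/124 + 1/125)
= 3/2 - 1/124 - 1/125 = 23001/15500

Sum = 23001/15500


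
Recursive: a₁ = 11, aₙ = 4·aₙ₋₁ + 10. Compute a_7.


Computing step by step:
a_1 = 11
a_2 = 54
a_3 = 226
a_4 = 914
a_5 = 3666
a_6 = 14674
a_7 = 58706


a_7 = 58706


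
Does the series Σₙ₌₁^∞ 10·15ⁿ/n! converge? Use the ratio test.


aₙ = 10·15^n/n!
a_{n+1}/aₙ = 15^(n+1)/(n+1)! × n!/15^n  (constant 10 cancels)
= 15/(n+1)
L = lim(n→∞) 15/(n+1) = 0
L < 1 → series CONVERGES

Converges (ratio test: L = 0 < 1)


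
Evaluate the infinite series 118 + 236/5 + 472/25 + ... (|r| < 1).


S∞ = a₁/(1-r) = 118/(1 - 2/5)
= 118/(3/5)
= 590/3

S∞ = 590/3


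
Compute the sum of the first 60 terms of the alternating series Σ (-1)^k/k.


S = -1 + 1/2 - 1/3 + 1/4 - 1/5 + 1/6 - 1/7 + 1/8 ± ...
= -0.6849
(Full series converges to -ln(2) ≈ -0.6931)

S_60 = -0.6849


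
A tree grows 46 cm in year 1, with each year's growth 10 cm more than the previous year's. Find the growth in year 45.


aₙ = a₁ + (n-1)d
= 46 + (45-1)×10
= 46 + 440
= 486

a_45 = 486


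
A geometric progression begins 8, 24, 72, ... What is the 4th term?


aₙ = a₁·r^(n-1)
= 8×3^3
= 8×27
= 216

a_4 = 216


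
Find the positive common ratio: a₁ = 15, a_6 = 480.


r^(n-1) = aₙ/a₁
r^5 = 480/15 = 32
r = 32^(1/5)
= 2

r = 2


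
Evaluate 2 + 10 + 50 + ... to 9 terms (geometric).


Sₙ = 2×(5^9 - 1)/(5 - 1)
= 2×(1953125 - 1)/4
= 2×1953124/4
= 976562

S_9 = 976562


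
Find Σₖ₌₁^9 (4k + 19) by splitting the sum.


Σ(4k+19) = 4·Σk + 19·n
= 4·45 + 19·9
= 180 + 171 = 351

Σ = 351


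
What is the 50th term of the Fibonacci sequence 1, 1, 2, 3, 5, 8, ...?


Fibonacci sequence: 1, 1, 2, 3, 5, 8, 13, 21, 34, 55, 89, ...
F(50) = 12586269025

F(50) = 12586269025


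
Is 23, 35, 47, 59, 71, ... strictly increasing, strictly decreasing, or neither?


Differences: 12, 12, 12, 12
All differences > 0 → strictly INCREASING

Monotonically increasing


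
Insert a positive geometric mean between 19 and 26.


GM = √(19×26) = √494 = 22.2261

GM = 22.2261


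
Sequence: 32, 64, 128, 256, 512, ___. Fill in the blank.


Pattern: powers of 2: 2ⁿ
Terms: 32, 64, 128, 256, 512
Next term = 1024

Next term = 1024


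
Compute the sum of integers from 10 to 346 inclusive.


Σₖ₌10^346 k = Σₖ₌₁^346 k − Σₖ₌₁^9 k
= 346·347/2 − 9·10/2
= 60031 − 45 = 59986

Σk = 59986


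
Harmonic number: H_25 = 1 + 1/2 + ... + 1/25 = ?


H_25 = 1/1 + 1/2 + 1/3 + ... + 1/25
= 34052522467/8923714800
≈ 3.816

H_25 = 34052522467/8923714800 ≈ 3.816


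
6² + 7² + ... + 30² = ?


Σₖ₌6^30 k² = Σₖ₌₁^30 k² − Σₖ₌₁^5 k²
= 30·31·61/6 − 5·6·11/6
= 9455 − 55 = 9400

Σk² = 9400


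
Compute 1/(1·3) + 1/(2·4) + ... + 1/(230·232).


1/(k(k+2)) = (1/2)·(1/k - 1/(k+2)) (partial fractions)
Telescoping: Σ = (1/2)·(1 + 1/2 - 1/231 - 1/232) = 79925/107184

Sum = 79925/107184


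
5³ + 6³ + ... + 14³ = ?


Σₖ₌5^14 k³ = [14·15/2]² − [4·5/2]²
= 11025 − 100 = 10925

Σk³ = 10925


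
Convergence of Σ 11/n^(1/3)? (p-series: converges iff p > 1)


p-series test: Σ c/n^p converges if p > 1, diverges if p ≤ 1 (constant c > 0 doesn't affect convergence).
p = 1/3
1/3 ≤ 1 → DIVERGES

Diverges (p = 1/3 ≤ 1)


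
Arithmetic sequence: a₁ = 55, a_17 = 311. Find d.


d = (aₙ - a₁)/(n-1)
= (311 - 55)/(17-1)
= 256/16 = 16

d = 16


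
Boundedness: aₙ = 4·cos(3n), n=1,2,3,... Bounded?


For all n, -1 ≤ cos(3n) ≤ 1, so -4 ≤ 4·cos(3n) ≤ 4
Lower bound: -4, Upper bound: 4
The sequence IS bounded

Bounded (-4 ≤ aₙ ≤ 4)


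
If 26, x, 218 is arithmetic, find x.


AM = (26 + 218)/2 = 244/2 = 122

AM = 122


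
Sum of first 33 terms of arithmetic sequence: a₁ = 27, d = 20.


aₙ = 27 + (33-1)×20 = 667
Sₙ = n(a₁+aₙ)/2 = 33×(27+667)/2
= 33×694/2 = 11451

S_33 = 11451


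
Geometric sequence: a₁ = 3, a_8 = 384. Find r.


r^(n-1) = aₙ/a₁
r^7 = 384/3 = 128
r = 128^(1/7)
= 2

r = 2


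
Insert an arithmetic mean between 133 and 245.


AM = (133 + 245)/2 = 378/2 = 189

AM = 189


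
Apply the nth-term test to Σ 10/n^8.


lim(n→∞) 10/n^8 = 0
lim aₙ = 0 → nth-term test is INCONCLUSIVE
(Need other tests; this is actually a convergent p-series with p=8 > 1)

Inconclusive (lim aₙ = 0; need another test)


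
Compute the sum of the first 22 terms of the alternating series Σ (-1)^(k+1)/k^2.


S = 1 - 1/4 + 1/9 - 1/16 + 1/25 - 1/36 + 1/49 - 1/64 ± ...
= 0.8215
(Full series converges to +π²/12 ≈ +0.8225)

S_22 = 0.8215


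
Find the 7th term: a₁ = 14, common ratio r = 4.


aₙ = a₁·r^(n-1)
= 14×4^6
= 14×4096
= 57344

a_7 = 57344


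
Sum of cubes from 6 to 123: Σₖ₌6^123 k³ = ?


Σₖ₌6^123 k³ = [123·124/2]² − [5·6/2]²
= 58155876 − 225 = 58155651

Σk³ = 58155651


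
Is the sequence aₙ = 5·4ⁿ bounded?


aₙ = 5·4ⁿ → as n→∞, aₙ→∞ (since base 4 > 1)
No finite upper bound exists
The sequence is UNBOUNDED

Unbounded (aₙ → ∞ as n → ∞)


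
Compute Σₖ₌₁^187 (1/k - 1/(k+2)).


Telescoping with gap 2: two head and two tail terms survive.
= (1 + 1/2) - (1/188 + 1/189)
= 3/2 - 1/188 - 1/189 = 52921/35532

Sum = 52921/35532


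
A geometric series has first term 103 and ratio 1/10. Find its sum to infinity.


S∞ = a₁/(1-r) = 103/(1 - 1/10)
= 103/(9/10)
= 1030/9

S∞ = 1030/9


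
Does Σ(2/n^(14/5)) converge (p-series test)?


p-series test: Σ c/n^p converges if p > 1, diverges if p ≤ 1 (constant c > 0 doesn't affect convergence).
p = 14/5
14/5 > 1 → CONVERGES

Converges (p = 14/5 > 1)


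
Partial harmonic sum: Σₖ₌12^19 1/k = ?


Σₖ₌12^19 1/k = 1/12 + 1/13 + 1/14 + 1/15 + 1/16 + 1/17 + 1/18 + 1/19
= 11171129/21162960
≈ 0.5279

Sum = 11171129/21162960 ≈ 0.5279


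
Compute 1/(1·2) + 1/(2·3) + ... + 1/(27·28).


1/(k(k+1)) = 1/k - 1/(k+1) (partial fractions)
Telescoping: Σ = 1 - 1/28 = 27/28

Sum = 27/28


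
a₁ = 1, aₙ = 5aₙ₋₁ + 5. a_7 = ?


Computing step by step:
a_1 = 1
a_2 = 10
a_3 = 55
a_4 = 280
a_5 = 1405
a_6 = 7030
a_7 = 35155


a_7 = 35155


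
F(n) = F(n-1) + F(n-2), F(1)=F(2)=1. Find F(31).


Fibonacci sequence: 1, 1, 2, 3, 5, 8, 13, 21, 34, 55, 89, ...
F(31) = 1346269

F(31) = 1346269


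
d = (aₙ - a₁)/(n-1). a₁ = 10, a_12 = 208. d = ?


d = (aₙ - a₁)/(n-1)
= (208 - 10)/(12-1)
= 198/11 = 18

d = 18


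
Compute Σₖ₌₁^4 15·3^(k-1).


Sₙ = 15×(3^4 - 1)/(3 - 1)
= 15×(81 - 1)/2
= 15×80/2
= 600

S_4 = 600


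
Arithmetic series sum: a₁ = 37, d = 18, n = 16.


aₙ = 37 + (16-1)×18 = 307
Sₙ = n(a₁+aₙ)/2 = 16×(37+307)/2
= 16×344/2 = 2752

S_16 = 2752


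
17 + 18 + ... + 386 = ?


Σₖ₌17^386 k = Σₖ₌₁^386 k − Σₖ₌₁^16 k
= 386·387/2 − 16·17/2
= 74691 − 136 = 74555

Σk = 74555


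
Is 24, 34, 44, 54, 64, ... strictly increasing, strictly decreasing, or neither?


Differences: 10, 10, 10, 10
All differences > 0 → strictly INCREASING

Monotonically increasing


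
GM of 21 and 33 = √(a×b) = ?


GM = √(21×33) = √693 = 26.3249

GM = 26.3249


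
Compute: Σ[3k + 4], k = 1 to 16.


Σ(3k+4) = 3·Σk + 4·n
= 3·136 + 4·16
= 408 + 64 = 472

Σ = 472


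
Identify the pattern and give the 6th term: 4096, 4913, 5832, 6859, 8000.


Pattern: perfect cubes: n³
Terms: 4096, 4913, 5832, 6859, 8000
Next term = 9261

Next term = 9261


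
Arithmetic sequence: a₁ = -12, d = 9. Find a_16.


aₙ = a₁ + (n-1)d
= -12 + (16-1)×9
= -12 + 135
= 123

a_16 = 123


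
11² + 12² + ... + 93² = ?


Σₖ₌11^93 k² = Σₖ₌₁^93 k² − Σₖ₌₁^10 k²
= 93·94·187/6 − 10·11·21/6
= 272459 − 385 = 272074

Σk² = 272074


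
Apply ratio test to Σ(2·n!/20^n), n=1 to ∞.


aₙ = 2·n!/20^n
a_{n+1}/aₙ = (n+1)!/20^(n+1) × 20^n/n!  (constant 2 cancels)
= (n+1)/20
L = lim(n→∞) (n+1)/20 = ∞
L > 1 → series DIVERGES

Diverges (ratio test: L = ∞ > 1)


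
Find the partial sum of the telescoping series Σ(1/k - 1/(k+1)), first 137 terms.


Telescoping: adjacent terms cancel.
= 1/1 - 1/138
= 1 - 1/138 = 137/138

Sum = 137/138


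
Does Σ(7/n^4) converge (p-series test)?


p-series test: Σ c/n^p converges if p > 1, diverges if p ≤ 1 (constant c > 0 doesn't affect convergence).
p = 4
4 > 1 → CONVERGES

Converges (p = 4 > 1)


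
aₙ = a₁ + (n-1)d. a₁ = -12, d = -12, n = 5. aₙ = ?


aₙ = a₁ + (n-1)d
= -12 + (5-1)×-12
= -12 - 48
= -60

a_5 = -60


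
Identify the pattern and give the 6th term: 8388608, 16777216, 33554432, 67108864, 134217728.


Pattern: powers of 2: 2ⁿ
Terms: 8388608, 16777216, 33554432, 67108864, 134217728
Next term = 268435456

Next term = 268435456


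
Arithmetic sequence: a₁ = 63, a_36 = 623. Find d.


d = (aₙ - a₁)/(n-1)
= (623 - 63)/(36-1)
= 560/35 = 16

d = 16


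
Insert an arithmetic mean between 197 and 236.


AM = (197 + 236)/2 = 433/2 = 216.5

AM = 216.5


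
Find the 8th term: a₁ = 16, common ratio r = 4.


aₙ = a₁·r^(n-1)
= 16×4^7
= 16×16384
= 262144

a_8 = 262144


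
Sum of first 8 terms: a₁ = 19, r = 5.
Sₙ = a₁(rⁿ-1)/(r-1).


Sₙ = 19×(5^8 - 1)/(5 - 1)
= 19×(390625 - 1)/4
= 19×390624/4
= 1855464

S_8 = 1855464


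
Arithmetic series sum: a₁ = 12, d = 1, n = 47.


aₙ = 12 + (47-1)×1 = 58
Sₙ = n(a₁+aₙ)/2 = 47×(12+58)/2
= 47×70/2 = 1645

S_47 = 1645


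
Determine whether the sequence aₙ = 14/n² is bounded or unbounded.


a₁ = 14, a₂ = 14/4, a₃ = 14/9, ...
0 < aₙ ≤ 14 for all n ≥ 1
The sequence IS bounded

Bounded (0 < aₙ ≤ 14)


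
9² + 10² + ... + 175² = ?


Σₖ₌9^175 k² = Σₖ₌₁^175 k² − Σₖ₌₁^8 k²
= 175·176·351/6 − 8·9·17/6
= 1801800 − 204 = 1801596

Σk² = 1801596


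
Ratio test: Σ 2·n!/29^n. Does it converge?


aₙ = 2·n!/29^n
a_{n+1}/aₙ = (n+1)!/29^(n+1) × 29^n/n!  (constant 2 cancels)
= (n+1)/29
L = lim(n→∞) (n+1)/29 = ∞
L > 1 → series DIVERGES

Diverges (ratio test: L = ∞ > 1)


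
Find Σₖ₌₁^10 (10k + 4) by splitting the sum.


Σ(10k+4) = 10·Σk + 4·n
= 10·55 + 4·10
= 550 + 40 = 590

Σ = 590


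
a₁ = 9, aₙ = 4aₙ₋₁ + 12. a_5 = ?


Computing step by step:
a_1 = 9
a_2 = 48
a_3 = 204
a_4 = 828
a_5 = 3324


a_5 = 3324


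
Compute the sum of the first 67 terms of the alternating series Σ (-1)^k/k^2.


S = -1 + 1/4 - 1/9 + 1/16 - 1/25 + 1/36 - 1/49 + 1/64 ± ...
= -0.8226
(Full series converges to -π²/12 ≈ -0.8225)

S_67 = -0.8226


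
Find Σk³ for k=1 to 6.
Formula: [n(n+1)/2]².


n(n+1)/2 = 6×7/2 = 21
Σk³ = 21² = 441

Σk³ = 441


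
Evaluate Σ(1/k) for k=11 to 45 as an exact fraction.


Σₖ₌11^45 1/k = 1/11 + 1/12 + 1/13 + ... + 1/45
= 13808926545210682009/9419588158802421600
≈ 1.466

Sum = 13808926545210682009/9419588158802421600 ≈ 1.466


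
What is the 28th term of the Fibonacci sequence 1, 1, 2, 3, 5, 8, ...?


Fibonacci sequence: 1, 1, 2, 3, 5, 8, 13, 21, 34, 55, 89, ...
F(28) = 317811

F(28) = 317811


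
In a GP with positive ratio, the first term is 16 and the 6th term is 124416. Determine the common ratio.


r^(n-1) = aₙ/a₁
r^5 = 124416/16 = 7776
r = 7776^(1/5)
= 6

r = 6
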